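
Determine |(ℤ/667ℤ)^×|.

616

First factor: 667 = 23 × 29.
φ(667) = 667 · (1 − 1/23) · (1 − 1/29)
       = 667 · 616/667 = 616.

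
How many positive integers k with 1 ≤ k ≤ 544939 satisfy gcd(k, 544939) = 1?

Factor 544939: 544939 = 19 * 23 * 29 * 43.
φ(544939) = 544939 · (1 − 1/19) · (1 − 1/23) · (1 − 1/29) · (1 − 1/43)
       = 544939 · 465696/544939 = 465696.

465696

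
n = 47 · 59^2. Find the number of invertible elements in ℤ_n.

157412

φ(163607) = 163607 · (1 − 1/47) · (1 − 1/59)
       = 163607 · 2668/2773 = 157412.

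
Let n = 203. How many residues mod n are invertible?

168

Prime factorization: 203 = 7 * 29.
φ(7) = 7 − 1 = 6.
φ(29) = 29 − 1 = 28.
Since φ is multiplicative, φ(203) = 6 · 28 = 168.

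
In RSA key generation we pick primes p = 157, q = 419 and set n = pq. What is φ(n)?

φ(65783) = 65783 · (1 − 1/157) · (1 − 1/419)
       = 65783 · 65208/65783 = 65208.

65208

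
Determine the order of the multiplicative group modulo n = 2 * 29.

28

φ(58) = 58 · (1 − 1/2) · (1 − 1/29)
       = 58 · 28/58 = 28.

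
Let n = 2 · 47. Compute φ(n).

φ(2) = 2 − 1 = 1.
φ(47) = 47 − 1 = 46.
Since φ is multiplicative, φ(94) = 1 · 46 = 46.

46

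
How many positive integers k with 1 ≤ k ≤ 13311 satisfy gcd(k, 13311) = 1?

8064

13311 = 3^3 * 17 * 29.
φ(3^3) = 3^3 − 3^2 = 27 − 9 = 18.
φ(17) = 17 − 1 = 16.
φ(29) = 29 − 1 = 28.
Since φ is multiplicative, φ(13311) = 18 · 16 · 28 = 8064.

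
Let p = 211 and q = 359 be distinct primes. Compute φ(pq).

75180

φ(n) = (p − 1)(q − 1) = (211−1)(359−1) = 210·358 = 75180.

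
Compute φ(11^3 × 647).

φ(11^3) = 11^2·(11−1) = 121·10 = 1210.
φ(647) = 647 − 1 = 646.
Multiply: 1210 · 646 = 781660.

781660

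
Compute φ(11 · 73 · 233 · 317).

φ(11) = 11 − 1 = 10.
φ(73) = 73 − 1 = 72.
φ(233) = 233 − 1 = 232.
φ(317) = 317 − 1 = 316.
Since φ is multiplicative, φ(59310383) = 10 · 72 · 232 · 316 = 52784640.

52784640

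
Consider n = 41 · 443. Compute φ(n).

φ(41) = 41 − 1 = 40.
φ(443) = 443 − 1 = 442.
Since φ is multiplicative, φ(18163) = 40 · 442 = 17680.

17680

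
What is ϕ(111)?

Factor 111: 111 = 3 · 37.
φ(3) = 3 − 1 = 2.
φ(37) = 37 − 1 = 36.
Multiply: 2 · 36 = 72.

72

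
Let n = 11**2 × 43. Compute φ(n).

4620

φ(5203) = 5203 · (1 − 1/11) · (1 − 1/43)
       = 5203 · 420/473 = 4620.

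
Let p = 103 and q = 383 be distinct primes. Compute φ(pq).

38964

φ(103) = 103 − 1 = 102.
φ(383) = 383 − 1 = 382.
Since φ is multiplicative, φ(39449) = 102 · 382 = 38964.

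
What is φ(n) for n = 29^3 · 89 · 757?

φ(1643160097) = 1643160097 · (1 − 1/29) · (1 − 1/89) · (1 − 1/757)
       = 1643160097 · 1862784/1953817 = 1566601344.

1566601344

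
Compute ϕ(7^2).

42

φ(7^2) = 7^1·(7−1) = 7·6 = 42.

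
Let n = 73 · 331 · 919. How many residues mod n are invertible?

φ(22205797) = 22205797 · (1 − 1/73) · (1 − 1/331) · (1 − 1/919)
       = 22205797 · 21811680/22205797 = 21811680.

21811680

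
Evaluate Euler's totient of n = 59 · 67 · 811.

φ(59) = 59 − 1 = 58.
φ(67) = 67 − 1 = 66.
φ(811) = 811 − 1 = 810.
Multiply: 58 · 66 · 810 = 3100680.

3100680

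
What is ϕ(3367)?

2592

First factor: 3367 = 7 · 13 · 37.
φ(3367) = 3367 · (1 − 1/7) · (1 − 1/13) · (1 − 1/37)
       = 3367 · 2592/3367 = 2592.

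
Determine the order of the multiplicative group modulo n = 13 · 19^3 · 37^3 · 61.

230578151040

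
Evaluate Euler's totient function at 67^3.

φ(67^3) = 67^2·(67−1) = 4489·66 = 296274.

296274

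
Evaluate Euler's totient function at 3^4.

54

φ(81) = 81 · (1 − 1/3)
       = 81 · 2/3 = 54.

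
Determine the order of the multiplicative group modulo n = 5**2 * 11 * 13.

2400

φ(3575) = 3575 · (1 − 1/5) · (1 − 1/11) · (1 − 1/13)
       = 3575 · 480/715 = 2400.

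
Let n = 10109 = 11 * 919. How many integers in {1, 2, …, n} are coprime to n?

9180

φ(10109) = 10109 · (1 − 1/11) · (1 − 1/919)
       = 10109 · 9180/10109 = 9180.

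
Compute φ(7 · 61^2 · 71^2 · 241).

φ(7) = 7 − 1 = 6.
φ(61^2) = 61^2 − 61^1 = 3721 − 61 = 3660.
φ(71^2) = 71^2 − 71^1 = 5041 − 71 = 4970.
φ(241) = 241 − 1 = 240.
Since φ is multiplicative, φ(31644005407) = 6 · 3660 · 4970 · 240 = 26193888000.

26193888000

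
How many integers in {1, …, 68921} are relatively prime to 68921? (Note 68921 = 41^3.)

φ(41^3) = 41^2·(41−1) = 1681·40 = 67240.

67240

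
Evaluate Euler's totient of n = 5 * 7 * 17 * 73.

φ(5) = 5 − 1 = 4.
φ(7) = 7 − 1 = 6.
φ(17) = 17 − 1 = 16.
φ(73) = 73 − 1 = 72.
Multiply: 4 · 6 · 16 · 72 = 27648.

27648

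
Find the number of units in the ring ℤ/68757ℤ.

40320

Factor 68757: 68757 = 3 * 13 * 41 * 43.
φ(68757) = 68757 · (1 − 1/3) · (1 − 1/13) · (1 − 1/41) · (1 − 1/43)
       = 68757 · 40320/68757 = 40320.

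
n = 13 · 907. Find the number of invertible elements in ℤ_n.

φ(13) = 13 − 1 = 12.
φ(907) = 907 − 1 = 906.
Multiply: 12 · 906 = 10872.

10872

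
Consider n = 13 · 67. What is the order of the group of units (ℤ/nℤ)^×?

φ(871) = 871 · (1 − 1/13) · (1 − 1/67)
       = 871 · 792/871 = 792.

792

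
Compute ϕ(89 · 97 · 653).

5508096

φ(89) = 89 − 1 = 88.
φ(97) = 97 − 1 = 96.
φ(653) = 653 − 1 = 652.
Multiply: 88 · 96 · 652 = 5508096.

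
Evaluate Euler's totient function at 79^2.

6162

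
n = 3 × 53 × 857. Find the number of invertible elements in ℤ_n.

89024

φ(136263) = 136263 · (1 − 1/3) · (1 − 1/53) · (1 − 1/857)
       = 136263 · 89024/136263 = 89024.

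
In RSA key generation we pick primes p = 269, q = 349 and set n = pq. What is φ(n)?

93264

φ(93881) = 93881 · (1 − 1/269) · (1 − 1/349)
       = 93881 · 93264/93881 = 93264.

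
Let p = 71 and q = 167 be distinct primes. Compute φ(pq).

φ(11857) = 11857 · (1 − 1/71) · (1 − 1/167)
       = 11857 · 11620/11857 = 11620.

11620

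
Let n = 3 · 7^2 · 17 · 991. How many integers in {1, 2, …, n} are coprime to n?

1330560

φ(2476509) = 2476509 · (1 − 1/3) · (1 − 1/7) · (1 − 1/17) · (1 − 1/991)
       = 2476509 · 190080/353787 = 1330560.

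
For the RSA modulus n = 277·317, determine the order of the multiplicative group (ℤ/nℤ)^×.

For distinct primes, φ(pq) = (p−1)(q−1) = 276 × 316 = 87216.

87216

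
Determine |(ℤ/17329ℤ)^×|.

17329 = 13 · 31 · 43.
φ(17329) = 17329 · (1 − 1/13) · (1 − 1/31) · (1 − 1/43)
       = 17329 · 15120/17329 = 15120.

15120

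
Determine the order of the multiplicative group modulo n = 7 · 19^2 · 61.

123120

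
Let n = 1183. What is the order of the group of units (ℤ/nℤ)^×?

936

Factor 1183: 1183 = 7 * 13^2.
φ(1183) = 1183 · (1 − 1/7) · (1 − 1/13)
       = 1183 · 72/91 = 936.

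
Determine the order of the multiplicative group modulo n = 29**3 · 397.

9325008

φ(29^3) = 29^2·(29−1) = 841·28 = 23548.
φ(397) = 397 − 1 = 396.
Since φ is multiplicative, φ(9682433) = 23548 · 396 = 9325008.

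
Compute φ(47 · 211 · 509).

4907280

φ(47) = 47 − 1 = 46.
φ(211) = 211 − 1 = 210.
φ(509) = 509 − 1 = 508.
φ(5047753) = 46 × 210 × 508 = 4907280.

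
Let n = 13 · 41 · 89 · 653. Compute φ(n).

27540480

φ(30976361) = 30976361 · (1 − 1/13) · (1 − 1/41) · (1 − 1/89) · (1 − 1/653)
       = 30976361 · 27540480/30976361 = 27540480.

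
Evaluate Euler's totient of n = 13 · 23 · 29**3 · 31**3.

φ(13) = 13 − 1 = 12.
φ(23) = 23 − 1 = 22.
φ(29^3) = 29^2·(29−1) = 841·28 = 23548.
φ(31^3) = 31^3 − 31^2 = 29791 − 961 = 28830.
Since φ is multiplicative, φ(217245237001) = 12 · 22 · 23548 · 28830 = 179226653760.

179226653760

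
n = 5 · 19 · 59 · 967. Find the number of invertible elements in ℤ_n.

φ(5420035) = 5420035 · (1 − 1/5) · (1 − 1/19) · (1 − 1/59) · (1 − 1/967)
       = 5420035 · 4034016/5420035 = 4034016.

4034016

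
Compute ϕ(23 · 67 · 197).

284592

φ(303577) = 303577 · (1 − 1/23) · (1 − 1/67) · (1 − 1/197)
       = 303577 · 284592/303577 = 284592.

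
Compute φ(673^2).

φ(673^2) = 673^1·(673−1) = 673·672 = 452256.

452256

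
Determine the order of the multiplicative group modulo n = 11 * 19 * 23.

3960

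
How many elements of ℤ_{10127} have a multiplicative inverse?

8640

Prime factorization: 10127 = 13 * 19 * 41.
φ(13) = 13 − 1 = 12.
φ(19) = 19 − 1 = 18.
φ(41) = 41 − 1 = 40.
φ(10127) = 12 × 18 × 40 = 8640.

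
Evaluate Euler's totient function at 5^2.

φ(25) = 25 · (1 − 1/5)
       = 25 · 4/5 = 20.

20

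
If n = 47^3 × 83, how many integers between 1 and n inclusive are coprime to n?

8332348

φ(47^3) = 47^3 − 47^2 = 103823 − 2209 = 101614.
φ(83) = 83 − 1 = 82.
φ(8617309) = 101614 × 82 = 8332348.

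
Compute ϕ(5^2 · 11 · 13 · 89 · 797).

φ(253585475) = 253585475 · (1 − 1/5) · (1 − 1/11) · (1 − 1/13) · (1 − 1/89) · (1 − 1/797)
       = 253585475 · 33623040/50717095 = 168115200.

168115200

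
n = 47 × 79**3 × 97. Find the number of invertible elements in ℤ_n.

2149699968

φ(2247764801) = 2247764801 · (1 − 1/47) · (1 − 1/79) · (1 − 1/97)
       = 2247764801 · 344448/360161 = 2149699968.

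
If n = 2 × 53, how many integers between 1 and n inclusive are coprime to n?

φ(2) = 2 − 1 = 1.
φ(53) = 53 − 1 = 52.
φ(106) = 1 × 52 = 52.

52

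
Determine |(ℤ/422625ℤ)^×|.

184800

First factor: 422625 = 3 × 5^3 × 7^2 × 23.
φ(3) = 3 − 1 = 2.
φ(5^3) = 5^3 − 5^2 = 125 − 25 = 100.
φ(7^2) = 7^2 − 7^1 = 49 − 7 = 42.
φ(23) = 23 − 1 = 22.
φ(422625) = 2 × 100 × 42 × 22 = 184800.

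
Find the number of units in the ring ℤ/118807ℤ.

Factor 118807: 118807 = 13^2 · 19 · 37.
φ(13^2) = 13^2 − 13^1 = 169 − 13 = 156.
φ(19) = 19 − 1 = 18.
φ(37) = 37 − 1 = 36.
Since φ is multiplicative, φ(118807) = 156 · 18 · 36 = 101088.

101088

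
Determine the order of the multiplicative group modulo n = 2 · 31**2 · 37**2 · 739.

914204880

φ(2) = 2 − 1 = 1.
φ(31^2) = 31^1·(31−1) = 31·30 = 930.
φ(37^2) = 37^2 − 37^1 = 1369 − 37 = 1332.
φ(739) = 739 − 1 = 738.
Multiply: 1 · 930 · 1332 · 738 = 914204880.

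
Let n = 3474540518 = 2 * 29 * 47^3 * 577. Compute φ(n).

1638830592

φ(2) = 2 − 1 = 1.
φ(29) = 29 − 1 = 28.
φ(47^3) = 47^3 − 47^2 = 103823 − 2209 = 101614.
φ(577) = 577 − 1 = 576.
φ(3474540518) = 1 × 28 × 101614 × 576 = 1638830592.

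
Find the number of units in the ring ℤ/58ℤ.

28

58 = 2 · 29.
φ(2) = 2 − 1 = 1.
φ(29) = 29 − 1 = 28.
Multiply: 1 · 28 = 28.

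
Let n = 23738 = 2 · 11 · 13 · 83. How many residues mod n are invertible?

9840

φ(23738) = 23738 · (1 − 1/2) · (1 − 1/11) · (1 − 1/13) · (1 − 1/83)
       = 23738 · 9840/23738 = 9840.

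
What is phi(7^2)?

42

φ(49) = 49 · (1 − 1/7)
       = 49 · 6/7 = 42.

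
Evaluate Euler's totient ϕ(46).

22

Factor 46: 46 = 2 · 23.
φ(46) = 46 · (1 − 1/2) · (1 − 1/23)
       = 46 · 22/46 = 22.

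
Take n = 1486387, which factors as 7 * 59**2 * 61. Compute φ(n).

φ(7) = 7 − 1 = 6.
φ(59^2) = 59^1·(59−1) = 59·58 = 3422.
φ(61) = 61 − 1 = 60.
φ(1486387) = 6 × 3422 × 60 = 1231920.

1231920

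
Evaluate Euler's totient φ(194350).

First factor: 194350 = 2 * 5^2 * 13^2 * 23.
φ(194350) = 194350 · (1 − 1/2) · (1 − 1/5) · (1 − 1/13) · (1 − 1/23)
       = 194350 · 1056/2990 = 68640.

68640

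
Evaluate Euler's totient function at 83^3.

564898

φ(571787) = 571787 · (1 − 1/83)
       = 571787 · 82/83 = 564898.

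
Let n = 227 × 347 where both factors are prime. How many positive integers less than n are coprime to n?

For distinct primes, φ(pq) = (p−1)(q−1) = 226 × 346 = 78196.

78196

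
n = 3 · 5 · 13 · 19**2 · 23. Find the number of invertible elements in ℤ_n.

722304

φ(1619085) = 1619085 · (1 − 1/3) · (1 − 1/5) · (1 − 1/13) · (1 − 1/19) · (1 − 1/23)
       = 1619085 · 38016/85215 = 722304.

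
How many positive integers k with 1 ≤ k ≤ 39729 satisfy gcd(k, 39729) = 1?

23040

Factor 39729: 39729 = 3 * 17 * 19 * 41.
φ(3) = 3 − 1 = 2.
φ(17) = 17 − 1 = 16.
φ(19) = 19 − 1 = 18.
φ(41) = 41 − 1 = 40.
Multiply: 2 · 16 · 18 · 40 = 23040.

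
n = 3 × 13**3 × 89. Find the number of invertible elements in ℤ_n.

356928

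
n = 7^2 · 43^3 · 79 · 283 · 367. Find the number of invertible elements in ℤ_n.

26257918036896

φ(7^2) = 7^1·(7−1) = 7·6 = 42.
φ(43^3) = 43^3 − 43^2 = 79507 − 1849 = 77658.
φ(79) = 79 − 1 = 78.
φ(283) = 283 − 1 = 282.
φ(367) = 367 − 1 = 366.
φ(31965465836017) = 42 × 77658 × 78 × 282 × 366 = 26257918036896.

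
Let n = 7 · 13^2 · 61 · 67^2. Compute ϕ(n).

φ(323939707) = 323939707 · (1 − 1/7) · (1 − 1/13) · (1 − 1/61) · (1 − 1/67)
       = 323939707 · 285120/371917 = 248339520.

248339520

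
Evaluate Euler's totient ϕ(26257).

Prime factorization: 26257 = 7 * 11**2 * 31.
φ(26257) = 26257 · (1 − 1/7) · (1 − 1/11) · (1 − 1/31)
       = 26257 · 1800/2387 = 19800.

19800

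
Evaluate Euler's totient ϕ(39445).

Prime factorization: 39445 = 5 × 7**3 × 23.
φ(39445) = 39445 · (1 − 1/5) · (1 − 1/7) · (1 − 1/23)
       = 39445 · 528/805 = 25872.

25872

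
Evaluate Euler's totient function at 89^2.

7832

φ(7921) = 7921 · (1 − 1/89)
       = 7921 · 88/89 = 7832.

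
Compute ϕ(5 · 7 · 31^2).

φ(5) = 5 − 1 = 4.
φ(7) = 7 − 1 = 6.
φ(31^2) = 31^2 − 31^1 = 961 − 31 = 930.
Since φ is multiplicative, φ(33635) = 4 · 6 · 930 = 22320.

22320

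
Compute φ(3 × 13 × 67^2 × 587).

62191008

φ(3) = 3 − 1 = 2.
φ(13) = 13 − 1 = 12.
φ(67^2) = 67^2 − 67^1 = 4489 − 67 = 4422.
φ(587) = 587 − 1 = 586.
Multiply: 2 · 12 · 4422 · 586 = 62191008.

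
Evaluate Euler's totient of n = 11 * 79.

780

φ(11) = 11 − 1 = 10.
φ(79) = 79 − 1 = 78.
φ(869) = 10 × 78 = 780.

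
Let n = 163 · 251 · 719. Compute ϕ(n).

φ(163) = 163 − 1 = 162.
φ(251) = 251 − 1 = 250.
φ(719) = 719 − 1 = 718.
φ(29416447) = 162 × 250 × 718 = 29079000.

29079000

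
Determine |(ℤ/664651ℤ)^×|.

564480

Prime factorization: 664651 = 13 * 29 * 41 * 43.
φ(13) = 13 − 1 = 12.
φ(29) = 29 − 1 = 28.
φ(41) = 41 − 1 = 40.
φ(43) = 43 − 1 = 42.
φ(664651) = 12 × 28 × 40 × 42 = 564480.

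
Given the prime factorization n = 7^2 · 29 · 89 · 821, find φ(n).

84860160

φ(7^2) = 7^1·(7−1) = 7·6 = 42.
φ(29) = 29 − 1 = 28.
φ(89) = 89 − 1 = 88.
φ(821) = 821 − 1 = 820.
φ(103831049) = 42 × 28 × 88 × 820 = 84860160.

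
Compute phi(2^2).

φ(4) = 4 · (1 − 1/2)
       = 4 · 1/2 = 2.

2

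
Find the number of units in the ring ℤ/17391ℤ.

Prime factorization: 17391 = 3 * 11 * 17 * 31.
φ(3) = 3 − 1 = 2.
φ(11) = 11 − 1 = 10.
φ(17) = 17 − 1 = 16.
φ(31) = 31 − 1 = 30.
Multiply: 2 · 10 · 16 · 30 = 9600.

9600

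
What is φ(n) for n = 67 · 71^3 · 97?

φ(67) = 67 − 1 = 66.
φ(71^3) = 71^3 − 71^2 = 357911 − 5041 = 352870.
φ(97) = 97 − 1 = 96.
φ(2326063589) = 66 × 352870 × 96 = 2235784320.

2235784320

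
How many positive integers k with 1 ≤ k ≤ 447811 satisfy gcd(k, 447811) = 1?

326592

Factor 447811: 447811 = 7**2 * 13 * 19 * 37.
φ(7^2) = 7^2 − 7^1 = 49 − 7 = 42.
φ(13) = 13 − 1 = 12.
φ(19) = 19 − 1 = 18.
φ(37) = 37 − 1 = 36.
φ(447811) = 42 × 12 × 18 × 36 = 326592.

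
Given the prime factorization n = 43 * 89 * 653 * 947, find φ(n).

2279663232

φ(2366582357) = 2366582357 · (1 − 1/43) · (1 − 1/89) · (1 − 1/653) · (1 − 1/947)
       = 2366582357 · 2279663232/2366582357 = 2279663232.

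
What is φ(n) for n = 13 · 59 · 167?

115536

φ(128089) = 128089 · (1 − 1/13) · (1 − 1/59) · (1 − 1/167)
       = 128089 · 115536/128089 = 115536.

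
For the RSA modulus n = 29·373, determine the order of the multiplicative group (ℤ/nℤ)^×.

10416

φ(n) = (p − 1)(q − 1) = (29−1)(373−1) = 28·372 = 10416.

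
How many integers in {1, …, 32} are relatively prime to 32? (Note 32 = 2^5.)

φ(2^5) = 2^5 − 2^4 = 32 − 16 = 16.

16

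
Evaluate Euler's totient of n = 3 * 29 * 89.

4928

φ(3) = 3 − 1 = 2.
φ(29) = 29 − 1 = 28.
φ(89) = 89 − 1 = 88.
Since φ is multiplicative, φ(7743) = 2 · 28 · 88 = 4928.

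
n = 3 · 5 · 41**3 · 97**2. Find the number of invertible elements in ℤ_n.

5009111040

φ(9727165335) = 9727165335 · (1 − 1/3) · (1 − 1/5) · (1 − 1/41) · (1 − 1/97)
       = 9727165335 · 30720/59655 = 5009111040.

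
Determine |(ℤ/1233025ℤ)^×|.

907200

Factor 1233025: 1233025 = 5^2 · 31 · 37 · 43.
φ(1233025) = 1233025 · (1 − 1/5) · (1 − 1/31) · (1 − 1/37) · (1 − 1/43)
       = 1233025 · 181440/246605 = 907200.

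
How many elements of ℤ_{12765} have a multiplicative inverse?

12765 = 3 · 5 · 23 · 37.
φ(12765) = 12765 · (1 − 1/3) · (1 − 1/5) · (1 − 1/23) · (1 − 1/37)
       = 12765 · 6336/12765 = 6336.

6336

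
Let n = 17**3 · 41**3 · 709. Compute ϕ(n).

φ(240073690957) = 240073690957 · (1 − 1/17) · (1 − 1/41) · (1 − 1/709)
       = 240073690957 · 453120/494173 = 220129774080.

220129774080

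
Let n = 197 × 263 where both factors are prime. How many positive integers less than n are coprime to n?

For distinct primes, φ(pq) = (p−1)(q−1) = 196 × 262 = 51352.

51352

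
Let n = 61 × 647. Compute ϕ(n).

38760

φ(39467) = 39467 · (1 − 1/61) · (1 − 1/647)
       = 39467 · 38760/39467 = 38760.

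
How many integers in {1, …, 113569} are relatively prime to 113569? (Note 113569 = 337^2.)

φ(337^2) = 337^2 − 337^1 = 113569 − 337 = 113232.

113232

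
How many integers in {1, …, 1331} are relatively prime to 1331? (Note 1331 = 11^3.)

1210

φ(11^3) = 11^2·(11−1) = 121·10 = 1210.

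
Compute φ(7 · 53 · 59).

18096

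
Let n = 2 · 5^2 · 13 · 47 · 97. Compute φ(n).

1059840

φ(2) = 2 − 1 = 1.
φ(5^2) = 5^2 − 5^1 = 25 − 5 = 20.
φ(13) = 13 − 1 = 12.
φ(47) = 47 − 1 = 46.
φ(97) = 97 − 1 = 96.
Since φ is multiplicative, φ(2963350) = 1 · 20 · 12 · 46 · 96 = 1059840.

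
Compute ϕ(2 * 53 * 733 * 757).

28776384

φ(2) = 2 − 1 = 1.
φ(53) = 53 − 1 = 52.
φ(733) = 733 − 1 = 732.
φ(757) = 757 − 1 = 756.
Since φ is multiplicative, φ(58817386) = 1 · 52 · 732 · 756 = 28776384.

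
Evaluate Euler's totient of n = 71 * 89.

6160

φ(71) = 71 − 1 = 70.
φ(89) = 89 − 1 = 88.
Multiply: 70 · 88 = 6160.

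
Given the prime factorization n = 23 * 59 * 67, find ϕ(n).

84216

φ(23) = 23 − 1 = 22.
φ(59) = 59 − 1 = 58.
φ(67) = 67 − 1 = 66.
φ(90919) = 22 × 58 × 66 = 84216.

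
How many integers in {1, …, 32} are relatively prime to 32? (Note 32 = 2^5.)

16

φ(2^5) = 2^5 − 2^4 = 32 − 16 = 16.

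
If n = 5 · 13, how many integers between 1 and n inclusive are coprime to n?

48

φ(65) = 65 · (1 − 1/5) · (1 − 1/13)
       = 65 · 48/65 = 48.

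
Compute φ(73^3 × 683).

261675216

φ(265698611) = 265698611 · (1 − 1/73) · (1 − 1/683)
       = 265698611 · 49104/49859 = 261675216.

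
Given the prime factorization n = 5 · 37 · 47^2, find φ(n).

φ(408665) = 408665 · (1 − 1/5) · (1 − 1/37) · (1 − 1/47)
       = 408665 · 6624/8695 = 311328.

311328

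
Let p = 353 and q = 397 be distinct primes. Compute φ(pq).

139392

φ(pq) = (p−1)(q−1) = 352 · 396 = 139392.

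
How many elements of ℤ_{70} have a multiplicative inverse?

70 = 2 · 5 · 7.
φ(2) = 2 − 1 = 1.
φ(5) = 5 − 1 = 4.
φ(7) = 7 − 1 = 6.
Multiply: 1 · 4 · 6 = 24.

24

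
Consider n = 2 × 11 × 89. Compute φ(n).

φ(2) = 2 − 1 = 1.
φ(11) = 11 − 1 = 10.
φ(89) = 89 − 1 = 88.
φ(1958) = 1 × 10 × 88 = 880.

880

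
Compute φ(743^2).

551306

φ(552049) = 552049 · (1 − 1/743)
       = 552049 · 742/743 = 551306.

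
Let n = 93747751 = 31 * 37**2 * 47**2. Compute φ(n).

φ(31) = 31 − 1 = 30.
φ(37^2) = 37^2 − 37^1 = 1369 − 37 = 1332.
φ(47^2) = 47^1·(47−1) = 47·46 = 2162.
Since φ is multiplicative, φ(93747751) = 30 · 1332 · 2162 = 86393520.

86393520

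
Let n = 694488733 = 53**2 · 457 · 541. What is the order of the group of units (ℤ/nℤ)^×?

678637440

φ(694488733) = 694488733 · (1 − 1/53) · (1 − 1/457) · (1 − 1/541)
       = 694488733 · 12804480/13103561 = 678637440.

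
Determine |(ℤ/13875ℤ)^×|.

7200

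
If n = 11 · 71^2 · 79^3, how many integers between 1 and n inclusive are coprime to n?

φ(11) = 11 − 1 = 10.
φ(71^2) = 71^2 − 71^1 = 5041 − 71 = 4970.
φ(79^3) = 79^2·(79−1) = 6241·78 = 486798.
Since φ is multiplicative, φ(27339505589) = 10 · 4970 · 486798 = 24193860600.

24193860600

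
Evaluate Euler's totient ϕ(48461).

38808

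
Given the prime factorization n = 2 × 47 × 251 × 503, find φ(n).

φ(2) = 2 − 1 = 1.
φ(47) = 47 − 1 = 46.
φ(251) = 251 − 1 = 250.
φ(503) = 503 − 1 = 502.
Since φ is multiplicative, φ(11867782) = 1 · 46 · 250 · 502 = 5773000.

5773000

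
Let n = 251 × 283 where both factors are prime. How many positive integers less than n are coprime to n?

φ(71033) = 71033 · (1 − 1/251) · (1 − 1/283)
       = 71033 · 70500/71033 = 70500.

70500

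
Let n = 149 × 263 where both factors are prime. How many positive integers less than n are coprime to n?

38776

φ(pq) = (p−1)(q−1) = 148 · 262 = 38776.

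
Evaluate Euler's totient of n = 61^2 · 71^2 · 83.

1491596400

φ(1556877563) = 1556877563 · (1 − 1/61) · (1 − 1/71) · (1 − 1/83)
       = 1556877563 · 344400/359473 = 1491596400.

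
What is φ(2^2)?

φ(4) = 4 · (1 − 1/2)
       = 4 · 1/2 = 2.

2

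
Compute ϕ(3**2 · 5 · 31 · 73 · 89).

φ(3^2) = 3^2 − 3^1 = 9 − 3 = 6.
φ(5) = 5 − 1 = 4.
φ(31) = 31 − 1 = 30.
φ(73) = 73 − 1 = 72.
φ(89) = 89 − 1 = 88.
Multiply: 6 · 4 · 30 · 72 · 88 = 4561920.

4561920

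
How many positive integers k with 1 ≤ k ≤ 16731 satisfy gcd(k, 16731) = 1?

9360

Factor 16731: 16731 = 3^2 * 11 * 13^2.
φ(3^2) = 3^2 − 3^1 = 9 − 3 = 6.
φ(11) = 11 − 1 = 10.
φ(13^2) = 13^1·(13−1) = 13·12 = 156.
Since φ is multiplicative, φ(16731) = 6 · 10 · 156 = 9360.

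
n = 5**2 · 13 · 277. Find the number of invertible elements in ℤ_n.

66240

φ(90025) = 90025 · (1 − 1/5) · (1 − 1/13) · (1 − 1/277)
       = 90025 · 13248/18005 = 66240.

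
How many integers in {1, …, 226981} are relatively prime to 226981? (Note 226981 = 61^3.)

223260

φ(226981) = 226981 · (1 − 1/61)
       = 226981 · 60/61 = 223260.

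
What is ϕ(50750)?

16800

First factor: 50750 = 2 · 5**3 · 7 · 29.
φ(2) = 2 − 1 = 1.
φ(5^3) = 5^2·(5−1) = 25·4 = 100.
φ(7) = 7 − 1 = 6.
φ(29) = 29 − 1 = 28.
Since φ is multiplicative, φ(50750) = 1 · 100 · 6 · 28 = 16800.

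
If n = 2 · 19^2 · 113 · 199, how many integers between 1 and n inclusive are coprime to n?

7584192

φ(16235614) = 16235614 · (1 − 1/2) · (1 − 1/19) · (1 − 1/113) · (1 − 1/199)
       = 16235614 · 399168/854506 = 7584192.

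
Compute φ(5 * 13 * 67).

3168

φ(5) = 5 − 1 = 4.
φ(13) = 13 − 1 = 12.
φ(67) = 67 − 1 = 66.
Multiply: 4 · 12 · 66 = 3168.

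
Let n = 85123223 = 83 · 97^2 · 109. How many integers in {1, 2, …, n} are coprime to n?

82467072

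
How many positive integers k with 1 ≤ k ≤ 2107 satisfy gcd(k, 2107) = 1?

Prime factorization: 2107 = 7^2 · 43.
φ(2107) = 2107 · (1 − 1/7) · (1 − 1/43)
       = 2107 · 252/301 = 1764.

1764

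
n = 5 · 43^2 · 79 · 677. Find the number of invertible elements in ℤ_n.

φ(5) = 5 − 1 = 4.
φ(43^2) = 43^2 − 43^1 = 1849 − 43 = 1806.
φ(79) = 79 − 1 = 78.
φ(677) = 677 − 1 = 676.
φ(494450335) = 4 × 1806 × 78 × 676 = 380907072.

380907072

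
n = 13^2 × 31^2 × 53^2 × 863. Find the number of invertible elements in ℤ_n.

344662493760

φ(13^2) = 13^2 − 13^1 = 169 − 13 = 156.
φ(31^2) = 31^1·(31−1) = 31·30 = 930.
φ(53^2) = 53^1·(53−1) = 53·52 = 2756.
φ(863) = 863 − 1 = 862.
Multiply: 156 · 930 · 2756 · 862 = 344662493760.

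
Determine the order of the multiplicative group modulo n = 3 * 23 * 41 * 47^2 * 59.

φ(368706399) = 368706399 · (1 − 1/3) · (1 − 1/23) · (1 − 1/41) · (1 − 1/47) · (1 − 1/59)
       = 368706399 · 4695680/7844817 = 220696960.

220696960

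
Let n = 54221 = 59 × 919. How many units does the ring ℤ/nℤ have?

φ(54221) = 54221 · (1 − 1/59) · (1 − 1/919)
       = 54221 · 53244/54221 = 53244.

53244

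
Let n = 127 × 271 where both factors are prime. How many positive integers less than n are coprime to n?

φ(34417) = 34417 · (1 − 1/127) · (1 − 1/271)
       = 34417 · 34020/34417 = 34020.

34020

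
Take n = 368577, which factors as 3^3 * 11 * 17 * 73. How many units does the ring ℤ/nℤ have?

φ(3^3) = 3^3 − 3^2 = 27 − 9 = 18.
φ(11) = 11 − 1 = 10.
φ(17) = 17 − 1 = 16.
φ(73) = 73 − 1 = 72.
φ(368577) = 18 × 10 × 16 × 72 = 207360.

207360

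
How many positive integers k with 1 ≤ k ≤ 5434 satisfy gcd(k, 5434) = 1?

2160

First factor: 5434 = 2 · 11 · 13 · 19.
φ(5434) = 5434 · (1 − 1/2) · (1 − 1/11) · (1 − 1/13) · (1 − 1/19)
       = 5434 · 2160/5434 = 2160.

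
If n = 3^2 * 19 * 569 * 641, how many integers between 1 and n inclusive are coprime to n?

39260160

φ(62368659) = 62368659 · (1 − 1/3) · (1 − 1/19) · (1 − 1/569) · (1 − 1/641)
       = 62368659 · 13086720/20789553 = 39260160.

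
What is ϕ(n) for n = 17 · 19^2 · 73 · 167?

65401344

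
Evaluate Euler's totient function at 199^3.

φ(7880599) = 7880599 · (1 − 1/199)
       = 7880599 · 198/199 = 7840998.

7840998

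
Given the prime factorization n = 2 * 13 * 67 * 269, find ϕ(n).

212256

φ(468598) = 468598 · (1 − 1/2) · (1 − 1/13) · (1 − 1/67) · (1 − 1/269)
       = 468598 · 212256/468598 = 212256.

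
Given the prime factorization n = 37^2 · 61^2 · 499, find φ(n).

φ(2541930451) = 2541930451 · (1 − 1/37) · (1 − 1/61) · (1 − 1/499)
       = 2541930451 · 1075680/1126243 = 2427809760.

2427809760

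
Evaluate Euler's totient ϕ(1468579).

Factor 1468579: 1468579 = 7^2 · 17 · 41 · 43.
φ(1468579) = 1468579 · (1 − 1/7) · (1 − 1/17) · (1 − 1/41) · (1 − 1/43)
       = 1468579 · 161280/209797 = 1128960.

1128960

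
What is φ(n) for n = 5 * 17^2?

φ(1445) = 1445 · (1 − 1/5) · (1 − 1/17)
       = 1445 · 64/85 = 1088.

1088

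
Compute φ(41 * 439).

17520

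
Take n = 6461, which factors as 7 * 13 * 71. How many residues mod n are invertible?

5040

φ(7) = 7 − 1 = 6.
φ(13) = 13 − 1 = 12.
φ(71) = 71 − 1 = 70.
φ(6461) = 6 × 12 × 70 = 5040.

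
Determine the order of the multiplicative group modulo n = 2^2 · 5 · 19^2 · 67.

φ(2^2) = 2^2 − 2^1 = 4 − 2 = 2.
φ(5) = 5 − 1 = 4.
φ(19^2) = 19^1·(19−1) = 19·18 = 342.
φ(67) = 67 − 1 = 66.
Since φ is multiplicative, φ(483740) = 2 · 4 · 342 · 66 = 180576.

180576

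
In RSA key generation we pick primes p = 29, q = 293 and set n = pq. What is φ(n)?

For distinct primes, φ(pq) = (p−1)(q−1) = 28 × 292 = 8176.

8176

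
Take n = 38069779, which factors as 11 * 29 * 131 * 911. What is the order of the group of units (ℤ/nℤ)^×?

φ(38069779) = 38069779 · (1 − 1/11) · (1 − 1/29) · (1 − 1/131) · (1 − 1/911)
       = 38069779 · 33124000/38069779 = 33124000.

33124000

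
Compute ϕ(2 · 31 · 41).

φ(2542) = 2542 · (1 − 1/2) · (1 − 1/31) · (1 − 1/41)
       = 2542 · 1200/2542 = 1200.

1200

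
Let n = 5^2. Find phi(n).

φ(25) = 25 · (1 − 1/5)
       = 25 · 4/5 = 20.

20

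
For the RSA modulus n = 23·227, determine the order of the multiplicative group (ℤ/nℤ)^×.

For distinct primes, φ(pq) = (p−1)(q−1) = 22 × 226 = 4972.

4972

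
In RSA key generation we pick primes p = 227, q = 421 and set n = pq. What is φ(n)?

94920

φ(n) = (p − 1)(q − 1) = (227−1)(421−1) = 226·420 = 94920.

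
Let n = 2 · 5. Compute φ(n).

4

φ(2) = 2 − 1 = 1.
φ(5) = 5 − 1 = 4.
Multiply: 1 · 4 = 4.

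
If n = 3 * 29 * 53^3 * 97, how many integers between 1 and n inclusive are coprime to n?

785261568

φ(1256373003) = 1256373003 · (1 − 1/3) · (1 − 1/29) · (1 − 1/53) · (1 − 1/97)
       = 1256373003 · 279552/447267 = 785261568.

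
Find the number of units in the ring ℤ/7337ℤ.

First factor: 7337 = 11 × 23 × 29.
φ(7337) = 7337 · (1 − 1/11) · (1 − 1/23) · (1 − 1/29)
       = 7337 · 6160/7337 = 6160.

6160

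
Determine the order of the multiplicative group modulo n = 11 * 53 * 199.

102960

φ(11) = 11 − 1 = 10.
φ(53) = 53 − 1 = 52.
φ(199) = 199 − 1 = 198.
Since φ is multiplicative, φ(116017) = 10 · 52 · 198 = 102960.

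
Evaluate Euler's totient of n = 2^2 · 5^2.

40

φ(100) = 100 · (1 − 1/2) · (1 − 1/5)
       = 100 · 4/10 = 40.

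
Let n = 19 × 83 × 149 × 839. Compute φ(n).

183059424

φ(197142347) = 197142347 · (1 − 1/19) · (1 − 1/83) · (1 − 1/149) · (1 − 1/839)
       = 197142347 · 183059424/197142347 = 183059424.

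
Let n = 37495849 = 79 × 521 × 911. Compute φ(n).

36909600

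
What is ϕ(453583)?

Prime factorization: 453583 = 13 · 23 · 37 · 41.
φ(13) = 13 − 1 = 12.
φ(23) = 23 − 1 = 22.
φ(37) = 37 − 1 = 36.
φ(41) = 41 − 1 = 40.
φ(453583) = 12 × 22 × 36 × 40 = 380160.

380160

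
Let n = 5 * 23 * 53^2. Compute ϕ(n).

φ(323035) = 323035 · (1 − 1/5) · (1 − 1/23) · (1 − 1/53)
       = 323035 · 4576/6095 = 242528.

242528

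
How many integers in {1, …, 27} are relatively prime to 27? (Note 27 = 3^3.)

18

φ(27) = 27 · (1 − 1/3)
       = 27 · 2/3 = 18.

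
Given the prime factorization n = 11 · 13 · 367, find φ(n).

φ(52481) = 52481 · (1 − 1/11) · (1 − 1/13) · (1 − 1/367)
       = 52481 · 43920/52481 = 43920.

43920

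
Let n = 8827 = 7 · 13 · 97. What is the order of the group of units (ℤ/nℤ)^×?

φ(7) = 7 − 1 = 6.
φ(13) = 13 − 1 = 12.
φ(97) = 97 − 1 = 96.
φ(8827) = 6 × 12 × 96 = 6912.

6912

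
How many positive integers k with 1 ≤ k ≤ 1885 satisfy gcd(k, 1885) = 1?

1344

Factor 1885: 1885 = 5 · 13 · 29.
φ(1885) = 1885 · (1 − 1/5) · (1 − 1/13) · (1 − 1/29)
       = 1885 · 1344/1885 = 1344.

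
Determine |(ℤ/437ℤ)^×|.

396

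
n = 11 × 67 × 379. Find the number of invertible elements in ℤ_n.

249480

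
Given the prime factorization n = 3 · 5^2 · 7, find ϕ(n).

240

φ(525) = 525 · (1 − 1/3) · (1 − 1/5) · (1 − 1/7)
       = 525 · 48/105 = 240.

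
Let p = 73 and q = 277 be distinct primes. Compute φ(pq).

φ(20221) = 20221 · (1 − 1/73) · (1 − 1/277)
       = 20221 · 19872/20221 = 19872.

19872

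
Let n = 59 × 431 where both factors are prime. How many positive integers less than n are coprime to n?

24940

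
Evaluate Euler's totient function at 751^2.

563250

φ(564001) = 564001 · (1 − 1/751)
       = 564001 · 750/751 = 563250.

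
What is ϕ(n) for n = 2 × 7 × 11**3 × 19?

130680

φ(354046) = 354046 · (1 − 1/2) · (1 − 1/7) · (1 − 1/11) · (1 − 1/19)
       = 354046 · 1080/2926 = 130680.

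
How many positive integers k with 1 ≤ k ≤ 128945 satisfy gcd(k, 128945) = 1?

128945 = 5 * 17 * 37 * 41.
φ(5) = 5 − 1 = 4.
φ(17) = 17 − 1 = 16.
φ(37) = 37 − 1 = 36.
φ(41) = 41 − 1 = 40.
φ(128945) = 4 × 16 × 36 × 40 = 92160.

92160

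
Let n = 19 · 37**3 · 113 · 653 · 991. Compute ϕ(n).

64132662021120

φ(70375914671893) = 70375914671893 · (1 − 1/19) · (1 − 1/37) · (1 − 1/113) · (1 − 1/653) · (1 − 1/991)
       = 70375914671893 · 46846356480/51406803997 = 64132662021120.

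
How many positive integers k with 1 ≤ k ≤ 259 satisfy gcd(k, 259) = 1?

Prime factorization: 259 = 7 * 37.
φ(259) = 259 · (1 − 1/7) · (1 − 1/37)
       = 259 · 216/259 = 216.

216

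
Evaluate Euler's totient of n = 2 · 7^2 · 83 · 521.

φ(4237814) = 4237814 · (1 − 1/2) · (1 − 1/7) · (1 − 1/83) · (1 − 1/521)
       = 4237814 · 255840/605402 = 1790880.

1790880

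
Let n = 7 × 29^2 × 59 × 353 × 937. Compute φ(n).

φ(114884210413) = 114884210413 · (1 − 1/7) · (1 − 1/29) · (1 − 1/59) · (1 − 1/353) · (1 − 1/937)
       = 114884210413 · 3210375168/3961524497 = 93100879872.

93100879872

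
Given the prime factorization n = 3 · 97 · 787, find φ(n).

φ(229017) = 229017 · (1 − 1/3) · (1 − 1/97) · (1 − 1/787)
       = 229017 · 150912/229017 = 150912.

150912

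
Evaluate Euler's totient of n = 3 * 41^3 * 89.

11834240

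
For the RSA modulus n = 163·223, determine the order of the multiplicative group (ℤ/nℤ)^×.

φ(pq) = (p−1)(q−1) = 162 · 222 = 35964.

35964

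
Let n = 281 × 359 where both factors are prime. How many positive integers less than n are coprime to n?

φ(281) = 281 − 1 = 280.
φ(359) = 359 − 1 = 358.
Since φ is multiplicative, φ(100879) = 280 · 358 = 100240.

100240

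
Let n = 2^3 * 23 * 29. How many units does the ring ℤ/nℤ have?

φ(5336) = 5336 · (1 − 1/2) · (1 − 1/23) · (1 − 1/29)
       = 5336 · 616/1334 = 2464.

2464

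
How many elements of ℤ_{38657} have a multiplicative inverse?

First factor: 38657 = 29 · 31 · 43.
φ(38657) = 38657 · (1 − 1/29) · (1 − 1/31) · (1 − 1/43)
       = 38657 · 35280/38657 = 35280.

35280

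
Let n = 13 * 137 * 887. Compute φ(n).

φ(1579747) = 1579747 · (1 − 1/13) · (1 − 1/137) · (1 − 1/887)
       = 1579747 · 1445952/1579747 = 1445952.

1445952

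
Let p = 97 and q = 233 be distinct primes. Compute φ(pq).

22272

For distinct primes, φ(pq) = (p−1)(q−1) = 96 × 232 = 22272.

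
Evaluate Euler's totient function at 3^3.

φ(3^3) = 3^2·(3−1) = 9·2 = 18.

18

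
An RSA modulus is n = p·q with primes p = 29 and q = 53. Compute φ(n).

1456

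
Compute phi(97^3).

903264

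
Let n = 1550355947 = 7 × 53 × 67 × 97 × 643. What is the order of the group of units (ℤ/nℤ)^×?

1269126144

φ(7) = 7 − 1 = 6.
φ(53) = 53 − 1 = 52.
φ(67) = 67 − 1 = 66.
φ(97) = 97 − 1 = 96.
φ(643) = 643 − 1 = 642.
Multiply: 6 · 52 · 66 · 96 · 642 = 1269126144.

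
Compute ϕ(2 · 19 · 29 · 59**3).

φ(226327658) = 226327658 · (1 − 1/2) · (1 − 1/19) · (1 − 1/29) · (1 − 1/59)
       = 226327658 · 29232/65018 = 101756592.

101756592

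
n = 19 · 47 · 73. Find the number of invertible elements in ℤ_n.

59616

φ(19) = 19 − 1 = 18.
φ(47) = 47 − 1 = 46.
φ(73) = 73 − 1 = 72.
φ(65189) = 18 × 46 × 72 = 59616.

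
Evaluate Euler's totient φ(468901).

399168

Factor 468901: 468901 = 19 * 23 * 29 * 37.
φ(19) = 19 − 1 = 18.
φ(23) = 23 − 1 = 22.
φ(29) = 29 − 1 = 28.
φ(37) = 37 − 1 = 36.
Since φ is multiplicative, φ(468901) = 18 · 22 · 28 · 36 = 399168.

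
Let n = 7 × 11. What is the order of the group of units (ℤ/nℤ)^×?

φ(7) = 7 − 1 = 6.
φ(11) = 11 − 1 = 10.
Since φ is multiplicative, φ(77) = 6 · 10 = 60.

60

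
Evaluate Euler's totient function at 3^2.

φ(9) = 9 · (1 − 1/3)
       = 9 · 2/3 = 6.

6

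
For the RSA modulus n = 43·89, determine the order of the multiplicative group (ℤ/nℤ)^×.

For distinct primes, φ(pq) = (p−1)(q−1) = 42 × 88 = 3696.

3696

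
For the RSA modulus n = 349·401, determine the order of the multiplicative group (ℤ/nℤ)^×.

For distinct primes, φ(pq) = (p−1)(q−1) = 348 × 400 = 139200.

139200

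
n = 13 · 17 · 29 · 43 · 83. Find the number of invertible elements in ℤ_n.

φ(13) = 13 − 1 = 12.
φ(17) = 17 − 1 = 16.
φ(29) = 29 − 1 = 28.
φ(43) = 43 − 1 = 42.
φ(83) = 83 − 1 = 82.
φ(22873721) = 12 × 16 × 28 × 42 × 82 = 18514944.

18514944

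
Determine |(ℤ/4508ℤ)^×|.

Factor 4508: 4508 = 2**2 · 7**2 · 23.
φ(4508) = 4508 · (1 − 1/2) · (1 − 1/7) · (1 − 1/23)
       = 4508 · 132/322 = 1848.

1848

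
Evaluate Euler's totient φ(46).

First factor: 46 = 2 × 23.
φ(2) = 2 − 1 = 1.
φ(23) = 23 − 1 = 22.
φ(46) = 1 × 22 = 22.

22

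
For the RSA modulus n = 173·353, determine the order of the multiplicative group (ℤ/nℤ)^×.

60544

For distinct primes, φ(pq) = (p−1)(q−1) = 172 × 352 = 60544.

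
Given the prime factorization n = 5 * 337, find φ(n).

1344

φ(1685) = 1685 · (1 − 1/5) · (1 − 1/337)
       = 1685 · 1344/1685 = 1344.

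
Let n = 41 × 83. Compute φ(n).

φ(3403) = 3403 · (1 − 1/41) · (1 − 1/83)
       = 3403 · 3280/3403 = 3280.

3280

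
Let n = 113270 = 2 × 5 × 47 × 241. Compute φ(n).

44160

φ(113270) = 113270 · (1 − 1/2) · (1 − 1/5) · (1 − 1/47) · (1 − 1/241)
       = 113270 · 44160/113270 = 44160.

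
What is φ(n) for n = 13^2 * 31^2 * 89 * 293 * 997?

φ(13^2) = 13^2 − 13^1 = 169 − 13 = 156.
φ(31^2) = 31^1·(31−1) = 31·30 = 930.
φ(89) = 89 − 1 = 88.
φ(293) = 293 − 1 = 292.
φ(997) = 997 − 1 = 996.
φ(4222434074521) = 156 × 930 × 88 × 292 × 996 = 3713063777280.

3713063777280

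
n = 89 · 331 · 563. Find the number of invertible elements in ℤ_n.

16320480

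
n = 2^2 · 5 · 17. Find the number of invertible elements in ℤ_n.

φ(340) = 340 · (1 − 1/2) · (1 − 1/5) · (1 − 1/17)
       = 340 · 64/170 = 128.

128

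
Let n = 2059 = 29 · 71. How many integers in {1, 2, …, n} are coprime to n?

1960

φ(2059) = 2059 · (1 − 1/29) · (1 − 1/71)
       = 2059 · 1960/2059 = 1960.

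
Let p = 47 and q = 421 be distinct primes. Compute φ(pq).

For distinct primes, φ(pq) = (p−1)(q−1) = 46 × 420 = 19320.

19320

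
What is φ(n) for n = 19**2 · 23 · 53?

391248

φ(440059) = 440059 · (1 − 1/19) · (1 − 1/23) · (1 − 1/53)
       = 440059 · 20592/23161 = 391248.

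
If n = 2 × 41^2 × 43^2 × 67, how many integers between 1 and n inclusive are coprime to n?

195481440

φ(2) = 2 − 1 = 1.
φ(41^2) = 41^1·(41−1) = 41·40 = 1640.
φ(43^2) = 43^2 − 43^1 = 1849 − 43 = 1806.
φ(67) = 67 − 1 = 66.
φ(416494646) = 1 × 1640 × 1806 × 66 = 195481440.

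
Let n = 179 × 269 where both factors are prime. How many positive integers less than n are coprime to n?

φ(pq) = (p−1)(q−1) = 178 · 268 = 47704.

47704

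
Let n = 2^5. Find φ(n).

φ(32) = 32 · (1 − 1/2)
       = 32 · 1/2 = 16.

16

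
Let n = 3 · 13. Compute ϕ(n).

φ(3) = 3 − 1 = 2.
φ(13) = 13 − 1 = 12.
Multiply: 2 · 12 = 24.

24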